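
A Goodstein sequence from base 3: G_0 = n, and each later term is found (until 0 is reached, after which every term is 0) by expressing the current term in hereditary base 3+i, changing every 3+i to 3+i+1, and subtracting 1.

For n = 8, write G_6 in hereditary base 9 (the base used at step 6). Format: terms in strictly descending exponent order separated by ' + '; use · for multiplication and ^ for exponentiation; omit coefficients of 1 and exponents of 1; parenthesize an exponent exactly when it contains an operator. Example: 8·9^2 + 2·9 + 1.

base 3: 8 = 2·3 + 2; at 4: 2·4 + 2 = 10; next = 9
base 4: 9 = 2·4 + 1; at 5: 2·5 + 1 = 11; next = 10
base 5: 10 = 2·5; at 6: 2·6 = 12; next = 11
base 6: 11 = 6 + 5; at 7: 7 + 5 = 12; next = 11
base 7: 11 = 7 + 4; at 8: 8 + 4 = 12; next = 11
base 8: 11 = 8 + 3; at 9: 9 + 3 = 12; next = 11
base 9: 11 = 9 + 2; at 10: 10 + 2 = 12; next = 11

9 + 2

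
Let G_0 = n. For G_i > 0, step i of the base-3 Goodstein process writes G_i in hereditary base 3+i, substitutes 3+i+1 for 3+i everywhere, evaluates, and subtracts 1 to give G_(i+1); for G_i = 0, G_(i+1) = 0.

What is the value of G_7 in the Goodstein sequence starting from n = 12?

step 0: 12 = 3^2 + 3; sub 4 for 3: 4^2 + 4; = 20; G_1 = 20−1 = 19
step 1: 19 = 4^2 + 3; sub 5 for 4: 5^2 + 3; = 28; G_2 = 28−1 = 27
step 2: 27 = 5^2 + 2; sub 6 for 5: 6^2 + 2; = 38; G_3 = 38−1 = 37
step 3: 37 = 6^2 + 1; sub 7 for 6: 7^2 + 1; = 50; G_4 = 50−1 = 49
step 4: 49 = 7^2; sub 8 for 7: 8^2; = 64; G_5 = 64−1 = 63
step 5: 63 = 7·8 + 7; sub 9 for 8: 7·9 + 7; = 70; G_6 = 70−1 = 69
step 6: 69 = 7·9 + 6; sub 10 for 9: 7·10 + 6; = 76; G_7 = 76−1 = 75
step 7: 75 = 7·10 + 5; sub 11 for 10: 7·11 + 5; = 82; G_8 = 82−1 = 81

75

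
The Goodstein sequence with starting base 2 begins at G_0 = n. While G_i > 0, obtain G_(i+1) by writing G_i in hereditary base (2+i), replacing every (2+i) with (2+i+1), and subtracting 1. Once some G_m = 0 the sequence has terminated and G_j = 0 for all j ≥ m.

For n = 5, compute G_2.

step 0: 5 = 2^2 + 1; sub 3 for 2: 3^3 + 1; = 28; G_1 = 28−1 = 27
step 1: 27 = 3^3; sub 4 for 3: 4^4; = 256; G_2 = 256−1 = 255
step 2: 255 = 3·4^3 + 3·4^2 + 3·4 + 3; sub 5 for 4: 3·5^3 + 3·5^2 + 3·5 + 3; = 468; G_3 = 468−1 = 467

255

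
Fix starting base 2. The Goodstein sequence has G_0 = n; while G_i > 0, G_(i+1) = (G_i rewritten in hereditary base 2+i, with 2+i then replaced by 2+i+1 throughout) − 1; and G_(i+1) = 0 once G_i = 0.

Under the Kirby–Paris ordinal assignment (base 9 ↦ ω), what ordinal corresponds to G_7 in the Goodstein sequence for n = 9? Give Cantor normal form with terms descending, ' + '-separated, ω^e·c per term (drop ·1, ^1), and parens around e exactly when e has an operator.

base 2: 9 = 2^(2 + 1) + 1; at 3: 3^(3 + 1) + 1 = 82; next = 81
base 3: 81 = 3^(3 + 1); at 4: 4^(4 + 1) = 1024; next = 1023
base 4: 1023 = 3·4^4 + 3·4^3 + 3·4^2 + 3·4 + 3; at 5: 3·5^5 + 3·5^3 + 3·5^2 + 3·5 + 3 = 9843; next = 9842
base 5: 9842 = 3·5^5 + 3·5^3 + 3·5^2 + 3·5 + 2; at 6: 3·6^6 + 3·6^3 + 3·6^2 + 3·6 + 2 = 140744; next = 140743
base 6: 140743 = 3·6^6 + 3·6^3 + 3·6^2 + 3·6 + 1; at 7: 3·7^7 + 3·7^3 + 3·7^2 + 3·7 + 1 = 2471827; next = 2471826
base 7: 2471826 = 3·7^7 + 3·7^3 + 3·7^2 + 3·7; at 8: 3·8^8 + 3·8^3 + 3·8^2 + 3·8 = 50333400; next = 50333399
base 8: 50333399 = 3·8^8 + 3·8^3 + 3·8^2 + 2·8 + 7; at 9: 3·9^9 + 3·9^3 + 3·9^2 + 2·9 + 7 = 1162263922; next = 1162263921

ω^ω·3 + ω^3·3 + ω^2·3 + ω·2 + 6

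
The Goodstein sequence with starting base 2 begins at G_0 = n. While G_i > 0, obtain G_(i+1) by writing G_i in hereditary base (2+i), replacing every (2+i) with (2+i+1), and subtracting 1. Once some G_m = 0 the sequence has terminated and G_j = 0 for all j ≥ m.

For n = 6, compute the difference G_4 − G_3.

43530

base 2: 6 = 2^2 + 2; at 3: 3^3 + 3 = 30; next = 29
base 3: 29 = 3^3 + 2; at 4: 4^4 + 2 = 258; next = 257
base 4: 257 = 4^4 + 1; at 5: 5^5 + 1 = 3126; next = 3125
base 5: 3125 = 5^5; at 6: 6^6 = 46656; next = 46655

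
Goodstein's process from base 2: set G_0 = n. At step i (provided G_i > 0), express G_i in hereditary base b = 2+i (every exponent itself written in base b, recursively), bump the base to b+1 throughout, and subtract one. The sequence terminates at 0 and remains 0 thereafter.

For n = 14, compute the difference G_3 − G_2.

17469

step 0: 14 = 2^(2 + 1) + 2^2 + 2; sub 3 for 2: 3^(3 + 1) + 3^3 + 3; = 111; G_1 = 111−1 = 110
step 1: 110 = 3^(3 + 1) + 3^3 + 2; sub 4 for 3: 4^(4 + 1) + 4^4 + 2; = 1282; G_2 = 1282−1 = 1281
step 2: 1281 = 4^(4 + 1) + 4^4 + 1; sub 5 for 4: 5^(5 + 1) + 5^5 + 1; = 18751; G_3 = 18751−1 = 18750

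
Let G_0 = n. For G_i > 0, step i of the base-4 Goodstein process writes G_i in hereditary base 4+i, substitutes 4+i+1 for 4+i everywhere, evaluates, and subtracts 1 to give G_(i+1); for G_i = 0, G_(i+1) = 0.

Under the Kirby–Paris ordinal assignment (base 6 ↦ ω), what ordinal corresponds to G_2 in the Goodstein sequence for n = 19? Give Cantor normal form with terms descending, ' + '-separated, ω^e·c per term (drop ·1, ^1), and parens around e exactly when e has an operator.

G_0=19  [base 4] 4^2 + 3  →[4↦5]→  5^2 + 3 = 28  −1 ⇒ G_1=27
G_1=27  [base 5] 5^2 + 2  →[5↦6]→  6^2 + 2 = 38  −1 ⇒ G_2=37
G_2=37  [base 6] 6^2 + 1  →[6↦7]→  7^2 + 1 = 50  −1 ⇒ G_3=49

ω^2 + 1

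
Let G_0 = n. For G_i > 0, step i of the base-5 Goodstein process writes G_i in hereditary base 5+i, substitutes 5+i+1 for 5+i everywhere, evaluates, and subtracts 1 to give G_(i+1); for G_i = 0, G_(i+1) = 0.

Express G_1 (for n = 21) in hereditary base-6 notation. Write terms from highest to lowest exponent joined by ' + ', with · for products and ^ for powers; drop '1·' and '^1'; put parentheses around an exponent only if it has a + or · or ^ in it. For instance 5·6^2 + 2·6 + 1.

step 0: 21 = 4·5 + 1; sub 6 for 5: 4·6 + 1; = 25; G_1 = 25−1 = 24
step 1: 24 = 4·6; sub 7 for 6: 4·7; = 28; G_2 = 28−1 = 27

4·6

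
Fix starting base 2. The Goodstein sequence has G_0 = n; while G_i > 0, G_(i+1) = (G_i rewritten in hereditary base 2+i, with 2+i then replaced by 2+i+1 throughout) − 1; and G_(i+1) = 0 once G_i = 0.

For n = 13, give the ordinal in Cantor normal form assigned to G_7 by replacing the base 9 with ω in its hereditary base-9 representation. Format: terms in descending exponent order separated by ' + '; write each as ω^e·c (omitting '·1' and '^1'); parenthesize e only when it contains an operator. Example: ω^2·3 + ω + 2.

ω^(ω + 1) + ω^3·3 + ω^2·3 + ω·2 + 6

[0] 13 ≡ 2^(2 + 1) + 2^2 + 1 (base 2). Lift 3: 109. −1: 108.
[1] 108 ≡ 3^(3 + 1) + 3^3 (base 3). Lift 4: 1280. −1: 1279.
[2] 1279 ≡ 4^(4 + 1) + 3·4^3 + 3·4^2 + 3·4 + 3 (base 4). Lift 5: 16093. −1: 16092.
[3] 16092 ≡ 5^(5 + 1) + 3·5^3 + 3·5^2 + 3·5 + 2 (base 5). Lift 6: 280712. −1: 280711.
[4] 280711 ≡ 6^(6 + 1) + 3·6^3 + 3·6^2 + 3·6 + 1 (base 6). Lift 7: 5765999. −1: 5765998.
[5] 5765998 ≡ 7^(7 + 1) + 3·7^3 + 3·7^2 + 3·7 (base 7). Lift 8: 134219480. −1: 134219479.
[6] 134219479 ≡ 8^(8 + 1) + 3·8^3 + 3·8^2 + 2·8 + 7 (base 8). Lift 9: 3486786856. −1: 3486786855.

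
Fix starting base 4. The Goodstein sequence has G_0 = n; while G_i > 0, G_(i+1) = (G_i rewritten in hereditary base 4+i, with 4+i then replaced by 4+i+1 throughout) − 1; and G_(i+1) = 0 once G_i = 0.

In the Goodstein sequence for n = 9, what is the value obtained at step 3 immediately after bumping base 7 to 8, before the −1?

step 0: 9 = 2·4 + 1; sub 5 for 4: 2·5 + 1; = 11; G_1 = 11−1 = 10
step 1: 10 = 2·5; sub 6 for 5: 2·6; = 12; G_2 = 12−1 = 11
step 2: 11 = 6 + 5; sub 7 for 6: 7 + 5; = 12; G_3 = 12−1 = 11

12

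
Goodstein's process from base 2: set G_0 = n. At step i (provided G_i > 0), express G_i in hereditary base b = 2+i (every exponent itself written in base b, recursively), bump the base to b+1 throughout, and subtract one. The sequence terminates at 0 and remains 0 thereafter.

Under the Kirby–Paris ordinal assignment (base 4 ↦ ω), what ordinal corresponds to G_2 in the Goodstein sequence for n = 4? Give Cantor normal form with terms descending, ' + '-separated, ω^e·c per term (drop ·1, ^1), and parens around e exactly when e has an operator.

base 2: 4 = 2^2; at 3: 3^3 = 27; next = 26
base 3: 26 = 2·3^2 + 2·3 + 2; at 4: 2·4^2 + 2·4 + 2 = 42; next = 41

ω^2·2 + ω·2 + 1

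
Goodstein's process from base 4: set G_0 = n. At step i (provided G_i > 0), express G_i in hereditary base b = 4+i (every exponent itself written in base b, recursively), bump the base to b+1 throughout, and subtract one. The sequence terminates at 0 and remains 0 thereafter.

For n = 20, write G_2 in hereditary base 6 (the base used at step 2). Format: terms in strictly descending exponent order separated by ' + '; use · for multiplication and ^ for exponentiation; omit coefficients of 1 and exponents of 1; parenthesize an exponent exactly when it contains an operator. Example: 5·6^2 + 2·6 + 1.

i=0: 20 = 4^2 + 4 (b=4); 4→5: 5^2 + 5 = 30; 30−1 = 29
i=1: 29 = 5^2 + 4 (b=5); 5→6: 6^2 + 4 = 40; 40−1 = 39
i=2: 39 = 6^2 + 3 (b=6); 6→7: 7^2 + 3 = 52; 52−1 = 51

6^2 + 3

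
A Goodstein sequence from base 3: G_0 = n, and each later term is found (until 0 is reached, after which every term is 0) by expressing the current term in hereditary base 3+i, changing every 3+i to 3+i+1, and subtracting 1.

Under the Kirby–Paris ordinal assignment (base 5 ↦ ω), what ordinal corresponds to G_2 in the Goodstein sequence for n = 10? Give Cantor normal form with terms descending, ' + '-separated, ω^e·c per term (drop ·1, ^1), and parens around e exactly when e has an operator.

ω·4 + 4

(0) 10|_3 = 3^2 + 1 ↦ 4^2 + 1|_4 = 17 ⇒ 16
(1) 16|_4 = 4^2 ↦ 5^2|_5 = 25 ⇒ 24
(2) 24|_5 = 4·5 + 4 ↦ 4·6 + 4|_6 = 28 ⇒ 27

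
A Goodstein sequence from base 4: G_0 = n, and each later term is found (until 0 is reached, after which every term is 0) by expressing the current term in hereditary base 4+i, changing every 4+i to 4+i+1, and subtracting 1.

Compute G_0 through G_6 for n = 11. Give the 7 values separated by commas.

11, 12, 13, 14, 15, 15, 15

11 —HB4→ 2·4 + 3 —bump→ 2·5 + 3 = 13 —(−1)→ 12
12 —HB5→ 2·5 + 2 —bump→ 2·6 + 2 = 14 —(−1)→ 13
13 —HB6→ 2·6 + 1 —bump→ 2·7 + 1 = 15 —(−1)→ 14
14 —HB7→ 2·7 —bump→ 2·8 = 16 —(−1)→ 15
15 —HB8→ 8 + 7 —bump→ 9 + 7 = 16 —(−1)→ 15
15 —HB9→ 9 + 6 —bump→ 10 + 6 = 16 —(−1)→ 15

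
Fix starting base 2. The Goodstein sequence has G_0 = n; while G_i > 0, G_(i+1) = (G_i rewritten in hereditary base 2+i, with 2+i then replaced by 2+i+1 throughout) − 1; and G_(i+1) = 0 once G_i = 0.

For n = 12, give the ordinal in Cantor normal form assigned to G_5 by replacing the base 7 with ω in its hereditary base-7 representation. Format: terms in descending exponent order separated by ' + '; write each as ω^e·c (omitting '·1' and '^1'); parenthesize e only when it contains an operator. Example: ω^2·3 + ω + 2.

ω^(ω + 1) + ω^2·2 + ω + 4

base 2: 12 = 2^(2 + 1) + 2^2; at 3: 3^(3 + 1) + 3^3 = 108; next = 107
base 3: 107 = 3^(3 + 1) + 2·3^2 + 2·3 + 2; at 4: 4^(4 + 1) + 2·4^2 + 2·4 + 2 = 1066; next = 1065
base 4: 1065 = 4^(4 + 1) + 2·4^2 + 2·4 + 1; at 5: 5^(5 + 1) + 2·5^2 + 2·5 + 1 = 15686; next = 15685
base 5: 15685 = 5^(5 + 1) + 2·5^2 + 2·5; at 6: 6^(6 + 1) + 2·6^2 + 2·6 = 280020; next = 280019
base 6: 280019 = 6^(6 + 1) + 2·6^2 + 6 + 5; at 7: 7^(7 + 1) + 2·7^2 + 7 + 5 = 5764911; next = 5764910
base 7: 5764910 = 7^(7 + 1) + 2·7^2 + 7 + 4; at 8: 8^(8 + 1) + 2·8^2 + 8 + 4 = 134217868; next = 134217867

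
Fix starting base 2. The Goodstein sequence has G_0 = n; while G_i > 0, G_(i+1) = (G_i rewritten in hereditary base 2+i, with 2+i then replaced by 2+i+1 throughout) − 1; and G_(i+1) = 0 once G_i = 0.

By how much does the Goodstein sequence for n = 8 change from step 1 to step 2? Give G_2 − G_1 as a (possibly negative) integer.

473

G_0 = 8. HB_2(8) = 2^(2 + 1). Bump = 81. G_1 = 80.
G_1 = 80. HB_3(80) = 2·3^3 + 2·3^2 + 2·3 + 2. Bump = 554. G_2 = 553.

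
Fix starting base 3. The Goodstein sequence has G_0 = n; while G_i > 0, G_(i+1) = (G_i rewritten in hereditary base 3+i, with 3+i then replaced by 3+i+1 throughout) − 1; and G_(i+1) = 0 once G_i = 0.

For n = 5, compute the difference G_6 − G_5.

5 —HB3→ 3 + 2 —bump→ 4 + 2 = 6 —(−1)→ 5
5 —HB4→ 4 + 1 —bump→ 5 + 1 = 6 —(−1)→ 5
5 —HB5→ 5 —bump→ 6 = 6 —(−1)→ 5
5 —HB6→ 5 —bump→ 5 = 5 —(−1)→ 4
4 —HB7→ 4 —bump→ 4 = 4 —(−1)→ 3
3 —HB8→ 3 —bump→ 3 = 3 —(−1)→ 2

-1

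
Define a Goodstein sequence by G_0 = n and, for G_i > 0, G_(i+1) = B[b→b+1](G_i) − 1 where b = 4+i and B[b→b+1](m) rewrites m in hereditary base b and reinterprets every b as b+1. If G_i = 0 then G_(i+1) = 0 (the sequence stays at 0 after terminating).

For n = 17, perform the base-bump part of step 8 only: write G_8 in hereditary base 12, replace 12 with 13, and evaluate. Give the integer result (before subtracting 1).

63

(0) 17|_4 = 4^2 + 1 ↦ 5^2 + 1|_5 = 26 ⇒ 25
(1) 25|_5 = 5^2 ↦ 6^2|_6 = 36 ⇒ 35
(2) 35|_6 = 5·6 + 5 ↦ 5·7 + 5|_7 = 40 ⇒ 39
(3) 39|_7 = 5·7 + 4 ↦ 5·8 + 4|_8 = 44 ⇒ 43
(4) 43|_8 = 5·8 + 3 ↦ 5·9 + 3|_9 = 48 ⇒ 47
(5) 47|_9 = 5·9 + 2 ↦ 5·10 + 2|_10 = 52 ⇒ 51
(6) 51|_10 = 5·10 + 1 ↦ 5·11 + 1|_11 = 56 ⇒ 55
(7) 55|_11 = 5·11 ↦ 5·12|_12 = 60 ⇒ 59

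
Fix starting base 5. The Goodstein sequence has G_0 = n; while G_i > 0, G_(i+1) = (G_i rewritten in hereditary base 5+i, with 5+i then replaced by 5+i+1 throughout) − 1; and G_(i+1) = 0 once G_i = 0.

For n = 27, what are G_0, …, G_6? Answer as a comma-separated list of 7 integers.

27, 37, 49, 63, 69, 75, 81

[0] 27 ≡ 5^2 + 2 (base 5). Lift 6: 38. −1: 37.
[1] 37 ≡ 6^2 + 1 (base 6). Lift 7: 50. −1: 49.
[2] 49 ≡ 7^2 (base 7). Lift 8: 64. −1: 63.
[3] 63 ≡ 7·8 + 7 (base 8). Lift 9: 70. −1: 69.
[4] 69 ≡ 7·9 + 6 (base 9). Lift 10: 76. −1: 75.
[5] 75 ≡ 7·10 + 5 (base 10). Lift 11: 82. −1: 81.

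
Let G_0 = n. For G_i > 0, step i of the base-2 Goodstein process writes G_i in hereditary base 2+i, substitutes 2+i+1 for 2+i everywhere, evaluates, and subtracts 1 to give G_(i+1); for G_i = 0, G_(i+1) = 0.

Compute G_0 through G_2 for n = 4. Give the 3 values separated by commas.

i=0: 4 = 2^2 (b=2); 2→3: 3^3 = 27; 27−1 = 26
i=1: 26 = 2·3^2 + 2·3 + 2 (b=3); 3→4: 2·4^2 + 2·4 + 2 = 42; 42−1 = 41

4, 26, 41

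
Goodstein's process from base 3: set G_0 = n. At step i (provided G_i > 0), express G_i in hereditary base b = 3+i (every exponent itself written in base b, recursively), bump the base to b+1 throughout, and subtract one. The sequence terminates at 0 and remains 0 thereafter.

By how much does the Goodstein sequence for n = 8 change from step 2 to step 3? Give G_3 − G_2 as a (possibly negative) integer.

1

base 3: 8 = 2·3 + 2; at 4: 2·4 + 2 = 10; next = 9
base 4: 9 = 2·4 + 1; at 5: 2·5 + 1 = 11; next = 10
base 5: 10 = 2·5; at 6: 2·6 = 12; next = 11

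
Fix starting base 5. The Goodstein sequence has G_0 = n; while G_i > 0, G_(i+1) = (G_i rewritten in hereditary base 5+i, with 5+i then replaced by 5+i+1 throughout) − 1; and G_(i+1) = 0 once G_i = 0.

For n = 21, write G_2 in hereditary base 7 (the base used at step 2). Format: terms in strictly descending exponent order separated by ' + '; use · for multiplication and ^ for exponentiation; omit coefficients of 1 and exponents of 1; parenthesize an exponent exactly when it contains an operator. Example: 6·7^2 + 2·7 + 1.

3·7 + 6

(0) 21|_5 = 4·5 + 1 ↦ 4·6 + 1|_6 = 25 ⇒ 24
(1) 24|_6 = 4·6 ↦ 4·7|_7 = 28 ⇒ 27
(2) 27|_7 = 3·7 + 6 ↦ 3·8 + 6|_8 = 30 ⇒ 29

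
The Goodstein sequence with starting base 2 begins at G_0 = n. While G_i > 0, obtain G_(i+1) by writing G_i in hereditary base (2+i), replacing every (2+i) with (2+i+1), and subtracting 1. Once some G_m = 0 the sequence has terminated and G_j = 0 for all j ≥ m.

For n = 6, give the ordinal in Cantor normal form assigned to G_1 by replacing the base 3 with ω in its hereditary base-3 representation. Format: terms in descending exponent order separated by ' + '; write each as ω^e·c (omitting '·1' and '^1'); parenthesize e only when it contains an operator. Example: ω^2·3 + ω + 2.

ω^ω + 2

(0) 6|_2 = 2^2 + 2 ↦ 3^3 + 3|_3 = 30 ⇒ 29
(1) 29|_3 = 3^3 + 2 ↦ 4^4 + 2|_4 = 258 ⇒ 257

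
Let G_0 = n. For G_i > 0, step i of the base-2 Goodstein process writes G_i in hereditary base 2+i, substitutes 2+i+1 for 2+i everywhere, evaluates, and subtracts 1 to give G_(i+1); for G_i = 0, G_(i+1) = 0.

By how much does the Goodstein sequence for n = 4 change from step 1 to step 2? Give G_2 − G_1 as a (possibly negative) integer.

[0] 4 ≡ 2^2 (base 2). Lift 3: 27. −1: 26.
[1] 26 ≡ 2·3^2 + 2·3 + 2 (base 3). Lift 4: 42. −1: 41.

15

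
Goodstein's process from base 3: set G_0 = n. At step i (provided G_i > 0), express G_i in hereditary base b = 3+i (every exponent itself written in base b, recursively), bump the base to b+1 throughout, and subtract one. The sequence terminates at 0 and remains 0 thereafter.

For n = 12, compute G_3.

12 —HB3→ 3^2 + 3 —bump→ 4^2 + 4 = 20 —(−1)→ 19
19 —HB4→ 4^2 + 3 —bump→ 5^2 + 3 = 28 —(−1)→ 27
27 —HB5→ 5^2 + 2 —bump→ 6^2 + 2 = 38 —(−1)→ 37
37 —HB6→ 6^2 + 1 —bump→ 7^2 + 1 = 50 —(−1)→ 49

37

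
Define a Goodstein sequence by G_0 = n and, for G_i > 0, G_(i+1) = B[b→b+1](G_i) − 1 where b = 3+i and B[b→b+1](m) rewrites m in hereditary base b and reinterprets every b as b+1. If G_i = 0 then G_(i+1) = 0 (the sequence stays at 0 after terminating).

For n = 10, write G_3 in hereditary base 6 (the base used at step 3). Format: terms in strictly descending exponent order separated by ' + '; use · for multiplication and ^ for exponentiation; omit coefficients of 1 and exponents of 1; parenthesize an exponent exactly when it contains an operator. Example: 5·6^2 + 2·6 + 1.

G_0 = 10. HB_3(10) = 3^2 + 1. Bump = 17. G_1 = 16.
G_1 = 16. HB_4(16) = 4^2. Bump = 25. G_2 = 24.
G_2 = 24. HB_5(24) = 4·5 + 4. Bump = 28. G_3 = 27.
G_3 = 27. HB_6(27) = 4·6 + 3. Bump = 31. G_4 = 30.

4·6 + 3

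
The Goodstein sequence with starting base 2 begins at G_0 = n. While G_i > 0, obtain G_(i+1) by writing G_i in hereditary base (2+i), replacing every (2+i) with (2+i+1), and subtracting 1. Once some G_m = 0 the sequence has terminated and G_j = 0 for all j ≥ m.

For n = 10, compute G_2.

step 0: 10 = 2^(2 + 1) + 2; sub 3 for 2: 3^(3 + 1) + 3; = 84; G_1 = 84−1 = 83
step 1: 83 = 3^(3 + 1) + 2; sub 4 for 3: 4^(4 + 1) + 2; = 1026; G_2 = 1026−1 = 1025
step 2: 1025 = 4^(4 + 1) + 1; sub 5 for 4: 5^(5 + 1) + 1; = 15626; G_3 = 15626−1 = 15625

1025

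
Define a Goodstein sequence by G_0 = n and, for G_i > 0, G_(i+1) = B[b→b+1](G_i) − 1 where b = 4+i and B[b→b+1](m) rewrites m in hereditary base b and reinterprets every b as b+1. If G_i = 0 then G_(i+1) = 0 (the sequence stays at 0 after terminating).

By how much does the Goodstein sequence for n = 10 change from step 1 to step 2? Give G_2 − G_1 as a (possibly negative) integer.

1

G_0=10  [base 4] 2·4 + 2  →[4↦5]→  2·5 + 2 = 12  −1 ⇒ G_1=11
G_1=11  [base 5] 2·5 + 1  →[5↦6]→  2·6 + 1 = 13  −1 ⇒ G_2=12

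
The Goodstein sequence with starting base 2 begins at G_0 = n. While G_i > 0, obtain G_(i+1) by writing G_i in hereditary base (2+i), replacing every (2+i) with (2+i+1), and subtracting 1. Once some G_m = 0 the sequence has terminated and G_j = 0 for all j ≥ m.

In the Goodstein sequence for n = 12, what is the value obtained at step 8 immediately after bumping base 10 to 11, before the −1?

(0) 12|_2 = 2^(2 + 1) + 2^2 ↦ 3^(3 + 1) + 3^3|_3 = 108 ⇒ 107
(1) 107|_3 = 3^(3 + 1) + 2·3^2 + 2·3 + 2 ↦ 4^(4 + 1) + 2·4^2 + 2·4 + 2|_4 = 1066 ⇒ 1065
(2) 1065|_4 = 4^(4 + 1) + 2·4^2 + 2·4 + 1 ↦ 5^(5 + 1) + 2·5^2 + 2·5 + 1|_5 = 15686 ⇒ 15685
(3) 15685|_5 = 5^(5 + 1) + 2·5^2 + 2·5 ↦ 6^(6 + 1) + 2·6^2 + 2·6|_6 = 280020 ⇒ 280019
(4) 280019|_6 = 6^(6 + 1) + 2·6^2 + 6 + 5 ↦ 7^(7 + 1) + 2·7^2 + 7 + 5|_7 = 5764911 ⇒ 5764910
(5) 5764910|_7 = 7^(7 + 1) + 2·7^2 + 7 + 4 ↦ 8^(8 + 1) + 2·8^2 + 8 + 4|_8 = 134217868 ⇒ 134217867
(6) 134217867|_8 = 8^(8 + 1) + 2·8^2 + 8 + 3 ↦ 9^(9 + 1) + 2·9^2 + 9 + 3|_9 = 3486784575 ⇒ 3486784574
(7) 3486784574|_9 = 9^(9 + 1) + 2·9^2 + 9 + 2 ↦ 10^(10 + 1) + 2·10^2 + 10 + 2|_10 = 100000000212 ⇒ 100000000211

3138428376975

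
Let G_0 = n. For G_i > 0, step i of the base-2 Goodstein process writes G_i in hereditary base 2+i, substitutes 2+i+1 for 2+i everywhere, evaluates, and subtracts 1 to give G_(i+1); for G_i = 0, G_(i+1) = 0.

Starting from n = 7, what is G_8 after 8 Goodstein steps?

77777775

G_0=7  [base 2] 2^2 + 2 + 1  →[2↦3]→  3^3 + 3 + 1 = 31  −1 ⇒ G_1=30
G_1=30  [base 3] 3^3 + 3  →[3↦4]→  4^4 + 4 = 260  −1 ⇒ G_2=259
G_2=259  [base 4] 4^4 + 3  →[4↦5]→  5^5 + 3 = 3128  −1 ⇒ G_3=3127
G_3=3127  [base 5] 5^5 + 2  →[5↦6]→  6^6 + 2 = 46658  −1 ⇒ G_4=46657
G_4=46657  [base 6] 6^6 + 1  →[6↦7]→  7^7 + 1 = 823544  −1 ⇒ G_5=823543
G_5=823543  [base 7] 7^7  →[7↦8]→  8^8 = 16777216  −1 ⇒ G_6=16777215
G_6=16777215  [base 8] 7·8^7 + 7·8^6 + 7·8^5 + 7·8^4 + 7·8^3 + 7·8^2 + 7·8 + 7  →[8↦9]→  7·9^7 + 7·9^6 + 7·9^5 + 7·9^4 + 7·9^3 + 7·9^2 + 7·9 + 7 = 37665880  −1 ⇒ G_7=37665879
G_7=37665879  [base 9] 7·9^7 + 7·9^6 + 7·9^5 + 7·9^4 + 7·9^3 + 7·9^2 + 7·9 + 6  →[9↦10]→  7·10^7 + 7·10^6 + 7·10^5 + 7·10^4 + 7·10^3 + 7·10^2 + 7·10 + 6 = 77777776  −1 ⇒ G_8=77777775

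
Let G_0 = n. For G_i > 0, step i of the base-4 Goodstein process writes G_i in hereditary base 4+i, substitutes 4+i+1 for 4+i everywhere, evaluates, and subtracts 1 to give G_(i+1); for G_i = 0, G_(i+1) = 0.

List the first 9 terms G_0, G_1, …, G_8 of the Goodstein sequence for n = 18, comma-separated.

18, 26, 36, 48, 53, 58, 63, 68, 73

(0) 18|_4 = 4^2 + 2 ↦ 5^2 + 2|_5 = 27 ⇒ 26
(1) 26|_5 = 5^2 + 1 ↦ 6^2 + 1|_6 = 37 ⇒ 36
(2) 36|_6 = 6^2 ↦ 7^2|_7 = 49 ⇒ 48
(3) 48|_7 = 6·7 + 6 ↦ 6·8 + 6|_8 = 54 ⇒ 53
(4) 53|_8 = 6·8 + 5 ↦ 6·9 + 5|_9 = 59 ⇒ 58
(5) 58|_9 = 6·9 + 4 ↦ 6·10 + 4|_10 = 64 ⇒ 63
(6) 63|_10 = 6·10 + 3 ↦ 6·11 + 3|_11 = 69 ⇒ 68
(7) 68|_11 = 6·11 + 2 ↦ 6·12 + 2|_12 = 74 ⇒ 73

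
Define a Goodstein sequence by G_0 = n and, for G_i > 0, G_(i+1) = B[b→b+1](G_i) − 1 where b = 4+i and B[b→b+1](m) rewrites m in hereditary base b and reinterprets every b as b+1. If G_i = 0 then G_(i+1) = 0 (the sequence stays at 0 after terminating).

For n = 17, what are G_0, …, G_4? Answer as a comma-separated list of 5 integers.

G_0=17  [base 4] 4^2 + 1  →[4↦5]→  5^2 + 1 = 26  −1 ⇒ G_1=25
G_1=25  [base 5] 5^2  →[5↦6]→  6^2 = 36  −1 ⇒ G_2=35
G_2=35  [base 6] 5·6 + 5  →[6↦7]→  5·7 + 5 = 40  −1 ⇒ G_3=39
G_3=39  [base 7] 5·7 + 4  →[7↦8]→  5·8 + 4 = 44  −1 ⇒ G_4=43

17, 25, 35, 39, 43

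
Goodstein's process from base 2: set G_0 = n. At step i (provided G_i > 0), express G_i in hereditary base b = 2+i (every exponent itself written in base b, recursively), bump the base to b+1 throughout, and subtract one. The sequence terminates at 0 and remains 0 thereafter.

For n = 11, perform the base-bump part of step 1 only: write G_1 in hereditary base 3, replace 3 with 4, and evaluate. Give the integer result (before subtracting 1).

1028

i=0: 11 = 2^(2 + 1) + 2 + 1 (b=2); 2→3: 3^(3 + 1) + 3 + 1 = 85; 85−1 = 84
i=1: 84 = 3^(3 + 1) + 3 (b=3); 3→4: 4^(4 + 1) + 4 = 1028; 1028−1 = 1027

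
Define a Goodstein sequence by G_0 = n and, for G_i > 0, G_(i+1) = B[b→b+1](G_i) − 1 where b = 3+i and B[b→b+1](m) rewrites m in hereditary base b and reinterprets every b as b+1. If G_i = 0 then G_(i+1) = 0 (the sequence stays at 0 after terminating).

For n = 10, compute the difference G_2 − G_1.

G_0 = 10. HB_3(10) = 3^2 + 1. Bump = 17. G_1 = 16.
G_1 = 16. HB_4(16) = 4^2. Bump = 25. G_2 = 24.

8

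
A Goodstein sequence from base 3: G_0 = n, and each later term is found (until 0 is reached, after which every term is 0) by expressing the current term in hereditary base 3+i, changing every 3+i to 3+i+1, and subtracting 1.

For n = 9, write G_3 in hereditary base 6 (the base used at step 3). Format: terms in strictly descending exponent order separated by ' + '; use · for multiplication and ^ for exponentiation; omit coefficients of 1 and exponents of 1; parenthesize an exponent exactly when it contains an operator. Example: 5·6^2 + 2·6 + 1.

3·6 + 1

base 3: 9 = 3^2; at 4: 4^2 = 16; next = 15
base 4: 15 = 3·4 + 3; at 5: 3·5 + 3 = 18; next = 17
base 5: 17 = 3·5 + 2; at 6: 3·6 + 2 = 20; next = 19
base 6: 19 = 3·6 + 1; at 7: 3·7 + 1 = 22; next = 21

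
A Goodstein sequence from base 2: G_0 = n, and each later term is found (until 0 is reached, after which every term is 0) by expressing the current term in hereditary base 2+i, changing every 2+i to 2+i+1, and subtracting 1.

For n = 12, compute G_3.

15685

(0) 12|_2 = 2^(2 + 1) + 2^2 ↦ 3^(3 + 1) + 3^3|_3 = 108 ⇒ 107
(1) 107|_3 = 3^(3 + 1) + 2·3^2 + 2·3 + 2 ↦ 4^(4 + 1) + 2·4^2 + 2·4 + 2|_4 = 1066 ⇒ 1065
(2) 1065|_4 = 4^(4 + 1) + 2·4^2 + 2·4 + 1 ↦ 5^(5 + 1) + 2·5^2 + 2·5 + 1|_5 = 15686 ⇒ 15685
(3) 15685|_5 = 5^(5 + 1) + 2·5^2 + 2·5 ↦ 6^(6 + 1) + 2·6^2 + 2·6|_6 = 280020 ⇒ 280019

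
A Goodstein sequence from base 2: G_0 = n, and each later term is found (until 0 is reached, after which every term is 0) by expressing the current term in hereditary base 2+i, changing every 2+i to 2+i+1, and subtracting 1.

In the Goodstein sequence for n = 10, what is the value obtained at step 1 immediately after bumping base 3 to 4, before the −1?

10 —HB2→ 2^(2 + 1) + 2 —bump→ 3^(3 + 1) + 3 = 84 —(−1)→ 83
83 —HB3→ 3^(3 + 1) + 2 —bump→ 4^(4 + 1) + 2 = 1026 —(−1)→ 1025

1026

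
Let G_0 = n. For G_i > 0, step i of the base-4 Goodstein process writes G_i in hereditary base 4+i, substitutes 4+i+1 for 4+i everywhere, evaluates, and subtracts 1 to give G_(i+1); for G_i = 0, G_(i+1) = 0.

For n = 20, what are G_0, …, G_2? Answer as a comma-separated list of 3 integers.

20, 29, 39

i=0: 20 = 4^2 + 4 (b=4); 4→5: 5^2 + 5 = 30; 30−1 = 29
i=1: 29 = 5^2 + 4 (b=5); 5→6: 6^2 + 4 = 40; 40−1 = 39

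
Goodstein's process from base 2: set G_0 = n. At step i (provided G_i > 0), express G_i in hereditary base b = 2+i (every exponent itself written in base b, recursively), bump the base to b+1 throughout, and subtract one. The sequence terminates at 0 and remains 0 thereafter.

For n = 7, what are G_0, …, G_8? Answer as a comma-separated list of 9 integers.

(0) 7|_2 = 2^2 + 2 + 1 ↦ 3^3 + 3 + 1|_3 = 31 ⇒ 30
(1) 30|_3 = 3^3 + 3 ↦ 4^4 + 4|_4 = 260 ⇒ 259
(2) 259|_4 = 4^4 + 3 ↦ 5^5 + 3|_5 = 3128 ⇒ 3127
(3) 3127|_5 = 5^5 + 2 ↦ 6^6 + 2|_6 = 46658 ⇒ 46657
(4) 46657|_6 = 6^6 + 1 ↦ 7^7 + 1|_7 = 823544 ⇒ 823543
(5) 823543|_7 = 7^7 ↦ 8^8|_8 = 16777216 ⇒ 16777215
(6) 16777215|_8 = 7·8^7 + 7·8^6 + 7·8^5 + 7·8^4 + 7·8^3 + 7·8^2 + 7·8 + 7 ↦ 7·9^7 + 7·9^6 + 7·9^5 + 7·9^4 + 7·9^3 + 7·9^2 + 7·9 + 7|_9 = 37665880 ⇒ 37665879
(7) 37665879|_9 = 7·9^7 + 7·9^6 + 7·9^5 + 7·9^4 + 7·9^3 + 7·9^2 + 7·9 + 6 ↦ 7·10^7 + 7·10^6 + 7·10^5 + 7·10^4 + 7·10^3 + 7·10^2 + 7·10 + 6|_10 = 77777776 ⇒ 77777775

7, 30, 259, 3127, 46657, 823543, 16777215, 37665879, 77777775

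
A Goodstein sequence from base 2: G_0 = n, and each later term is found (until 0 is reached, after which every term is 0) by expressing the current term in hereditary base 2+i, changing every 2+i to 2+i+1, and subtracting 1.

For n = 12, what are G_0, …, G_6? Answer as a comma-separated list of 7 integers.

12, 107, 1065, 15685, 280019, 5764910, 134217867

step 0: 12 = 2^(2 + 1) + 2^2; sub 3 for 2: 3^(3 + 1) + 3^3; = 108; G_1 = 108−1 = 107
step 1: 107 = 3^(3 + 1) + 2·3^2 + 2·3 + 2; sub 4 for 3: 4^(4 + 1) + 2·4^2 + 2·4 + 2; = 1066; G_2 = 1066−1 = 1065
step 2: 1065 = 4^(4 + 1) + 2·4^2 + 2·4 + 1; sub 5 for 4: 5^(5 + 1) + 2·5^2 + 2·5 + 1; = 15686; G_3 = 15686−1 = 15685
step 3: 15685 = 5^(5 + 1) + 2·5^2 + 2·5; sub 6 for 5: 6^(6 + 1) + 2·6^2 + 2·6; = 280020; G_4 = 280020−1 = 280019
step 4: 280019 = 6^(6 + 1) + 2·6^2 + 6 + 5; sub 7 for 6: 7^(7 + 1) + 2·7^2 + 7 + 5; = 5764911; G_5 = 5764911−1 = 5764910
step 5: 5764910 = 7^(7 + 1) + 2·7^2 + 7 + 4; sub 8 for 7: 8^(8 + 1) + 2·8^2 + 8 + 4; = 134217868; G_6 = 134217868−1 = 134217867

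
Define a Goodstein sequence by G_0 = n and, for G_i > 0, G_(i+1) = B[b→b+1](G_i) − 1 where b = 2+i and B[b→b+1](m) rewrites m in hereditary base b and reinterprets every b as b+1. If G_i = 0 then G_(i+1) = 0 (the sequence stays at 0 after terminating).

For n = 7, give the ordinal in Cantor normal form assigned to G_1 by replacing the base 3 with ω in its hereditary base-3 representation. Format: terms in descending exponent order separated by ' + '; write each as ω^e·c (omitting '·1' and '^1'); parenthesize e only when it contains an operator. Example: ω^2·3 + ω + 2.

step 0: 7 = 2^2 + 2 + 1; sub 3 for 2: 3^3 + 3 + 1; = 31; G_1 = 31−1 = 30
step 1: 30 = 3^3 + 3; sub 4 for 3: 4^4 + 4; = 260; G_2 = 260−1 = 259

ω^ω + ω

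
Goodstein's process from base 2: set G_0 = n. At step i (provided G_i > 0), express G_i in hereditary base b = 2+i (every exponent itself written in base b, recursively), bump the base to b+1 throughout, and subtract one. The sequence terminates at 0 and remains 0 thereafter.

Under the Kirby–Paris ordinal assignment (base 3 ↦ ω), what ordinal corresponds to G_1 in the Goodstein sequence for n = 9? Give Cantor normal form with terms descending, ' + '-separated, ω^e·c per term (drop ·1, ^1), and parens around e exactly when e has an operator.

ω^(ω + 1)

G_0 = 9. HB_2(9) = 2^(2 + 1) + 1. Bump = 82. G_1 = 81.
G_1 = 81. HB_3(81) = 3^(3 + 1). Bump = 1024. G_2 = 1023.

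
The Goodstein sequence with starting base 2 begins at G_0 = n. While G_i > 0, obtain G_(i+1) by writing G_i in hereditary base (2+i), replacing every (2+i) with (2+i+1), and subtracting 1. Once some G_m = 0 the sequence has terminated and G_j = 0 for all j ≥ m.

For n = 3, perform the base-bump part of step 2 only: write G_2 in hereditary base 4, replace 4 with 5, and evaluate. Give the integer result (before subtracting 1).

3

i=0: 3 = 2 + 1 (b=2); 2→3: 3 + 1 = 4; 4−1 = 3
i=1: 3 = 3 (b=3); 3→4: 4 = 4; 4−1 = 3
i=2: 3 = 3 (b=4); 4→5: 3 = 3; 3−1 = 2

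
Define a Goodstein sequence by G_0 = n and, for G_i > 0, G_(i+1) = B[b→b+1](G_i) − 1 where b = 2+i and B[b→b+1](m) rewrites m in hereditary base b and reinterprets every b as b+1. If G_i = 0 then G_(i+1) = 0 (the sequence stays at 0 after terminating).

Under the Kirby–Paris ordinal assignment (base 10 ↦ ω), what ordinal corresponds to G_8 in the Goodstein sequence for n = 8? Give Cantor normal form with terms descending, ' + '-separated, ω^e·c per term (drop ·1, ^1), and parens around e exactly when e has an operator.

ω^ω·2 + ω^2·2 + ω + 1

base 2: 8 = 2^(2 + 1); at 3: 3^(3 + 1) = 81; next = 80
base 3: 80 = 2·3^3 + 2·3^2 + 2·3 + 2; at 4: 2·4^4 + 2·4^2 + 2·4 + 2 = 554; next = 553
base 4: 553 = 2·4^4 + 2·4^2 + 2·4 + 1; at 5: 2·5^5 + 2·5^2 + 2·5 + 1 = 6311; next = 6310
base 5: 6310 = 2·5^5 + 2·5^2 + 2·5; at 6: 2·6^6 + 2·6^2 + 2·6 = 93396; next = 93395
base 6: 93395 = 2·6^6 + 2·6^2 + 6 + 5; at 7: 2·7^7 + 2·7^2 + 7 + 5 = 1647196; next = 1647195
base 7: 1647195 = 2·7^7 + 2·7^2 + 7 + 4; at 8: 2·8^8 + 2·8^2 + 8 + 4 = 33554572; next = 33554571
base 8: 33554571 = 2·8^8 + 2·8^2 + 8 + 3; at 9: 2·9^9 + 2·9^2 + 9 + 3 = 774841152; next = 774841151
base 9: 774841151 = 2·9^9 + 2·9^2 + 9 + 2; at 10: 2·10^10 + 2·10^2 + 10 + 2 = 20000000212; next = 20000000211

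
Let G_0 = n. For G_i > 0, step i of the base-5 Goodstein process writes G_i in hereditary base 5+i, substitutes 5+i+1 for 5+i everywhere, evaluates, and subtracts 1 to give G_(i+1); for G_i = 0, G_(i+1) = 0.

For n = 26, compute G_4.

(0) 26|_5 = 5^2 + 1 ↦ 6^2 + 1|_6 = 37 ⇒ 36
(1) 36|_6 = 6^2 ↦ 7^2|_7 = 49 ⇒ 48
(2) 48|_7 = 6·7 + 6 ↦ 6·8 + 6|_8 = 54 ⇒ 53
(3) 53|_8 = 6·8 + 5 ↦ 6·9 + 5|_9 = 59 ⇒ 58
(4) 58|_9 = 6·9 + 4 ↦ 6·10 + 4|_10 = 64 ⇒ 63

58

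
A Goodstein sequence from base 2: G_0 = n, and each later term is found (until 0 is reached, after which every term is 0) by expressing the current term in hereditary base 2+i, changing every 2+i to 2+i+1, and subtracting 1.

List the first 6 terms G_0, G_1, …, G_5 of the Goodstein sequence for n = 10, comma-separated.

10, 83, 1025, 15625, 279935, 4215754

[0] 10 ≡ 2^(2 + 1) + 2 (base 2). Lift 3: 84. −1: 83.
[1] 83 ≡ 3^(3 + 1) + 2 (base 3). Lift 4: 1026. −1: 1025.
[2] 1025 ≡ 4^(4 + 1) + 1 (base 4). Lift 5: 15626. −1: 15625.
[3] 15625 ≡ 5^(5 + 1) (base 5). Lift 6: 279936. −1: 279935.
[4] 279935 ≡ 5·6^6 + 5·6^5 + 5·6^4 + 5·6^3 + 5·6^2 + 5·6 + 5 (base 6). Lift 7: 4215755. −1: 4215754.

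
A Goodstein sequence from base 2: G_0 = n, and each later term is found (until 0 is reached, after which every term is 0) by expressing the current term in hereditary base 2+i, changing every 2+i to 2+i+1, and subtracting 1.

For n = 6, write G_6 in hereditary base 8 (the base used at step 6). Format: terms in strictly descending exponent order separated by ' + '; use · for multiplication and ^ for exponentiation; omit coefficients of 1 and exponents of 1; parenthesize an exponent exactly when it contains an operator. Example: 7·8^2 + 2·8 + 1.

5·8^5 + 5·8^4 + 5·8^3 + 5·8^2 + 5·8 + 3

step 0: 6 = 2^2 + 2; sub 3 for 2: 3^3 + 3; = 30; G_1 = 30−1 = 29
step 1: 29 = 3^3 + 2; sub 4 for 3: 4^4 + 2; = 258; G_2 = 258−1 = 257
step 2: 257 = 4^4 + 1; sub 5 for 4: 5^5 + 1; = 3126; G_3 = 3126−1 = 3125
step 3: 3125 = 5^5; sub 6 for 5: 6^6; = 46656; G_4 = 46656−1 = 46655
step 4: 46655 = 5·6^5 + 5·6^4 + 5·6^3 + 5·6^2 + 5·6 + 5; sub 7 for 6: 5·7^5 + 5·7^4 + 5·7^3 + 5·7^2 + 5·7 + 5; = 98040; G_5 = 98040−1 = 98039
step 5: 98039 = 5·7^5 + 5·7^4 + 5·7^3 + 5·7^2 + 5·7 + 4; sub 8 for 7: 5·8^5 + 5·8^4 + 5·8^3 + 5·8^2 + 5·8 + 4; = 187244; G_6 = 187244−1 = 187243
step 6: 187243 = 5·8^5 + 5·8^4 + 5·8^3 + 5·8^2 + 5·8 + 3; sub 9 for 8: 5·9^5 + 5·9^4 + 5·9^3 + 5·9^2 + 5·9 + 3; = 332148; G_7 = 332148−1 = 332147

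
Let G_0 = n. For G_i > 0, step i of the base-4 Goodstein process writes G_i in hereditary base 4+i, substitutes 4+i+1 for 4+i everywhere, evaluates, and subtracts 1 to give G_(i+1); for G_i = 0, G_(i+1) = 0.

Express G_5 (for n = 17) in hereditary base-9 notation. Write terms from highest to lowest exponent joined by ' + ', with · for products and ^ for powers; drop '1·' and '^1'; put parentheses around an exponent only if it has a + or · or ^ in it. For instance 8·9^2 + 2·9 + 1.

G_0=17  [base 4] 4^2 + 1  →[4↦5]→  5^2 + 1 = 26  −1 ⇒ G_1=25
G_1=25  [base 5] 5^2  →[5↦6]→  6^2 = 36  −1 ⇒ G_2=35
G_2=35  [base 6] 5·6 + 5  →[6↦7]→  5·7 + 5 = 40  −1 ⇒ G_3=39
G_3=39  [base 7] 5·7 + 4  →[7↦8]→  5·8 + 4 = 44  −1 ⇒ G_4=43
G_4=43  [base 8] 5·8 + 3  →[8↦9]→  5·9 + 3 = 48  −1 ⇒ G_5=47
G_5=47  [base 9] 5·9 + 2  →[9↦10]→  5·10 + 2 = 52  −1 ⇒ G_6=51

5·9 + 2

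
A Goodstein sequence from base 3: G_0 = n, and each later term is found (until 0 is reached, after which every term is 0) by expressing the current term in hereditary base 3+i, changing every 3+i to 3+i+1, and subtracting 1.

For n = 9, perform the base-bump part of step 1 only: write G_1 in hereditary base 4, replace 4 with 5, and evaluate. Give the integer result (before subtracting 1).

(0) 9|_3 = 3^2 ↦ 4^2|_4 = 16 ⇒ 15
(1) 15|_4 = 3·4 + 3 ↦ 3·5 + 3|_5 = 18 ⇒ 17

18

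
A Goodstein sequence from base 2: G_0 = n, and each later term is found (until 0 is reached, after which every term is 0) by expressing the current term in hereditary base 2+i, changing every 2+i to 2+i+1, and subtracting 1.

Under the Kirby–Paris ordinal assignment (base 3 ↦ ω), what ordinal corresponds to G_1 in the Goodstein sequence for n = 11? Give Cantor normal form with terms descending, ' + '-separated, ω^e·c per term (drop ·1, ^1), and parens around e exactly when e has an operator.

(0) 11|_2 = 2^(2 + 1) + 2 + 1 ↦ 3^(3 + 1) + 3 + 1|_3 = 85 ⇒ 84
(1) 84|_3 = 3^(3 + 1) + 3 ↦ 4^(4 + 1) + 4|_4 = 1028 ⇒ 1027

ω^(ω + 1) + ω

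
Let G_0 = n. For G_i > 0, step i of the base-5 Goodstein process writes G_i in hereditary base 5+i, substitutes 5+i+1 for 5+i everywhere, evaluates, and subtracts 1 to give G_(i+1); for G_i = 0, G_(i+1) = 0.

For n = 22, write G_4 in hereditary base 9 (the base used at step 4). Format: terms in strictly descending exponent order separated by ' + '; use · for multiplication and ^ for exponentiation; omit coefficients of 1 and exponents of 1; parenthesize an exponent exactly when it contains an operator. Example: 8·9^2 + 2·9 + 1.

3·9 + 6

base 5: 22 = 4·5 + 2; at 6: 4·6 + 2 = 26; next = 25
base 6: 25 = 4·6 + 1; at 7: 4·7 + 1 = 29; next = 28
base 7: 28 = 4·7; at 8: 4·8 = 32; next = 31
base 8: 31 = 3·8 + 7; at 9: 3·9 + 7 = 34; next = 33
base 9: 33 = 3·9 + 6; at 10: 3·10 + 6 = 36; next = 35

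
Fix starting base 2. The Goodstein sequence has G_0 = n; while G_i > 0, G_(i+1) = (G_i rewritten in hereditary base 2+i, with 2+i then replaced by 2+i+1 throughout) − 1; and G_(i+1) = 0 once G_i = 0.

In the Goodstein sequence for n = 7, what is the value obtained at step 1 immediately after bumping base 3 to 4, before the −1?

260

i=0: 7 = 2^2 + 2 + 1 (b=2); 2→3: 3^3 + 3 + 1 = 31; 31−1 = 30
i=1: 30 = 3^3 + 3 (b=3); 3→4: 4^4 + 4 = 260; 260−1 = 259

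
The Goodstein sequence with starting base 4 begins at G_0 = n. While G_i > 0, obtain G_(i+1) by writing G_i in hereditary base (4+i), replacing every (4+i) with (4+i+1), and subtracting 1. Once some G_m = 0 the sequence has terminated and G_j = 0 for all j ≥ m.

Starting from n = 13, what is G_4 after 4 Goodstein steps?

13 —HB4→ 3·4 + 1 —bump→ 3·5 + 1 = 16 —(−1)→ 15
15 —HB5→ 3·5 —bump→ 3·6 = 18 —(−1)→ 17
17 —HB6→ 2·6 + 5 —bump→ 2·7 + 5 = 19 —(−1)→ 18
18 —HB7→ 2·7 + 4 —bump→ 2·8 + 4 = 20 —(−1)→ 19

19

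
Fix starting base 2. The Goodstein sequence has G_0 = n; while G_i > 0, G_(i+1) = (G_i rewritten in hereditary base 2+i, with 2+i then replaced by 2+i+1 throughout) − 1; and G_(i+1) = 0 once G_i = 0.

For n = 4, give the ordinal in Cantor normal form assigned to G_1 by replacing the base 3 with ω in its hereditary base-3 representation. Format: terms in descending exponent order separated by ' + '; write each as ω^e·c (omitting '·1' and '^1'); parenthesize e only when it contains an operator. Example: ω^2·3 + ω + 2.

ω^2·2 + ω·2 + 2

G_0=4  [base 2] 2^2  →[2↦3]→  3^3 = 27  −1 ⇒ G_1=26
G_1=26  [base 3] 2·3^2 + 2·3 + 2  →[3↦4]→  2·4^2 + 2·4 + 2 = 42  −1 ⇒ G_2=41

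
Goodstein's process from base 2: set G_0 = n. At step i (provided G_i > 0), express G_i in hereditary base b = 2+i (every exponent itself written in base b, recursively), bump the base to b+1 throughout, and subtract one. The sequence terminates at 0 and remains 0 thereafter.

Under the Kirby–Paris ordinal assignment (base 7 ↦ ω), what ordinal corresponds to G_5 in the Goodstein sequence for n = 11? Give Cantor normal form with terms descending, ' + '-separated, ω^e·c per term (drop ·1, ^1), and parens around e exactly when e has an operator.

G_0 = 11. HB_2(11) = 2^(2 + 1) + 2 + 1. Bump = 85. G_1 = 84.
G_1 = 84. HB_3(84) = 3^(3 + 1) + 3. Bump = 1028. G_2 = 1027.
G_2 = 1027. HB_4(1027) = 4^(4 + 1) + 3. Bump = 15628. G_3 = 15627.
G_3 = 15627. HB_5(15627) = 5^(5 + 1) + 2. Bump = 279938. G_4 = 279937.
G_4 = 279937. HB_6(279937) = 6^(6 + 1) + 1. Bump = 5764802. G_5 = 5764801.
G_5 = 5764801. HB_7(5764801) = 7^(7 + 1). Bump = 134217728. G_6 = 134217727.

ω^(ω + 1)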